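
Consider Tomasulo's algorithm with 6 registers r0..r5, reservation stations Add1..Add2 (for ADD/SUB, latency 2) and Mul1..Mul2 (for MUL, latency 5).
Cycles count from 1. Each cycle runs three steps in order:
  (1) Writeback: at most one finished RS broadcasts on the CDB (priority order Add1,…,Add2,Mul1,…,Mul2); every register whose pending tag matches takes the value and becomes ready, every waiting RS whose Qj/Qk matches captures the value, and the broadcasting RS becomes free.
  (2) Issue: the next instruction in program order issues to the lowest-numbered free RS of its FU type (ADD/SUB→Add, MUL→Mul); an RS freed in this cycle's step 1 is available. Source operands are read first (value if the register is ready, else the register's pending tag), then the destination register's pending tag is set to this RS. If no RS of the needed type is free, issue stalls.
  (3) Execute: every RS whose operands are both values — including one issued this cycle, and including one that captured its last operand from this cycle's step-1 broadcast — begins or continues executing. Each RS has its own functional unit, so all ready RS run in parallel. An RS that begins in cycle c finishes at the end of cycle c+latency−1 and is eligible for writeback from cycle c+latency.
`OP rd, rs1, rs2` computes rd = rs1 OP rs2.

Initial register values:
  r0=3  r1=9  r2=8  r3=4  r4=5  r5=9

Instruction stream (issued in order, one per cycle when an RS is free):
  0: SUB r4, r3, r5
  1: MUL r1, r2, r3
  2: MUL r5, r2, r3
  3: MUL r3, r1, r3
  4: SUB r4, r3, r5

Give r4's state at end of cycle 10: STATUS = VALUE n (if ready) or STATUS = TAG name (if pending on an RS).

STATUS = TAG Add1

cycle 1: issue SUB r4<-Add1 // r0:3,r1:9,r2:8,r3:4,r4:Add1,r5:9
cycle 2: issue MUL r1<-Mul1 // r0:3,r1:Mul1,r2:8,r3:4,r4:Add1,r5:9
cycle 3: CDB Add1=-5; issue MUL r5<-Mul2 // r0:3,r1:Mul1,r2:8,r3:4,r4:-5,r5:Mul2
cycle 4: stall // r0:3,r1:Mul1,r2:8,r3:4,r4:-5,r5:Mul2
cycle 5: stall // r0:3,r1:Mul1,r2:8,r3:4,r4:-5,r5:Mul2
cycle 6: stall // r0:3,r1:Mul1,r2:8,r3:4,r4:-5,r5:Mul2
cycle 7: CDB Mul1=32; issue MUL r3<-Mul1 // r0:3,r1:32,r2:8,r3:Mul1,r4:-5,r5:Mul2
cycle 8: CDB Mul2=32; issue SUB r4<-Add1 // r0:3,r1:32,r2:8,r3:Mul1,r4:Add1,r5:32
cycle 9: - // r0:3,r1:32,r2:8,r3:Mul1,r4:Add1,r5:32
cycle 10: - // r0:3,r1:32,r2:8,r3:Mul1,r4:Add1,r5:32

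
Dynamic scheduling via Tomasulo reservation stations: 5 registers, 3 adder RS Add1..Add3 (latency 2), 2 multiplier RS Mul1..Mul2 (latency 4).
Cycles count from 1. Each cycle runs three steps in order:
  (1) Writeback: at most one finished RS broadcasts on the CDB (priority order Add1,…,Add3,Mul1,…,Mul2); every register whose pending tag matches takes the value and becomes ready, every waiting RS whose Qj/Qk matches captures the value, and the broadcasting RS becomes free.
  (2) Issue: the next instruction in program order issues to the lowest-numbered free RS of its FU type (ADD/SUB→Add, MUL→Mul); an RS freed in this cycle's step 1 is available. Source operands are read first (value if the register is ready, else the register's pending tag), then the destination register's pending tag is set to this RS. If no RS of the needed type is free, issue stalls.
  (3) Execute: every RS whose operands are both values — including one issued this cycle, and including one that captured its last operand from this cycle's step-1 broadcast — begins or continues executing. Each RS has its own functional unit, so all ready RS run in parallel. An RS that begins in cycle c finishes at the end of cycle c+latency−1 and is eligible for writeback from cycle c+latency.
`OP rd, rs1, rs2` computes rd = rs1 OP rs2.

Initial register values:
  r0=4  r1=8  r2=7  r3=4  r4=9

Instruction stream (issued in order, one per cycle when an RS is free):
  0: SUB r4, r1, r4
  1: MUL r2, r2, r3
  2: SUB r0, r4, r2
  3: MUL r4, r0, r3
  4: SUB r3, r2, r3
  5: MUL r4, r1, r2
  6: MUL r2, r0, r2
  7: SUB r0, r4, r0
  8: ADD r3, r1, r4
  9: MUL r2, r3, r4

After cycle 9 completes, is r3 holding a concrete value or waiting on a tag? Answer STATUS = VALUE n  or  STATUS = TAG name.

cycle 1: issue SUB r4<-Add1 // r0:4,r1:8,r2:7,r3:4,r4:Add1
cycle 2: issue MUL r2<-Mul1 // r0:4,r1:8,r2:Mul1,r3:4,r4:Add1
cycle 3: CDB Add1=-1; issue SUB r0<-Add1 // r0:Add1,r1:8,r2:Mul1,r3:4,r4:-1
cycle 4: issue MUL r4<-Mul2 // r0:Add1,r1:8,r2:Mul1,r3:4,r4:Mul2
cycle 5: issue SUB r3<-Add2 // r0:Add1,r1:8,r2:Mul1,r3:Add2,r4:Mul2
cycle 6: CDB Mul1=28; issue MUL r4<-Mul1 // r0:Add1,r1:8,r2:28,r3:Add2,r4:Mul1
cycle 7: stall // r0:Add1,r1:8,r2:28,r3:Add2,r4:Mul1
cycle 8: CDB Add1=-29; stall // r0:-29,r1:8,r2:28,r3:Add2,r4:Mul1
cycle 9: CDB Add2=24; stall // r0:-29,r1:8,r2:28,r3:24,r4:Mul1

STATUS = VALUE 24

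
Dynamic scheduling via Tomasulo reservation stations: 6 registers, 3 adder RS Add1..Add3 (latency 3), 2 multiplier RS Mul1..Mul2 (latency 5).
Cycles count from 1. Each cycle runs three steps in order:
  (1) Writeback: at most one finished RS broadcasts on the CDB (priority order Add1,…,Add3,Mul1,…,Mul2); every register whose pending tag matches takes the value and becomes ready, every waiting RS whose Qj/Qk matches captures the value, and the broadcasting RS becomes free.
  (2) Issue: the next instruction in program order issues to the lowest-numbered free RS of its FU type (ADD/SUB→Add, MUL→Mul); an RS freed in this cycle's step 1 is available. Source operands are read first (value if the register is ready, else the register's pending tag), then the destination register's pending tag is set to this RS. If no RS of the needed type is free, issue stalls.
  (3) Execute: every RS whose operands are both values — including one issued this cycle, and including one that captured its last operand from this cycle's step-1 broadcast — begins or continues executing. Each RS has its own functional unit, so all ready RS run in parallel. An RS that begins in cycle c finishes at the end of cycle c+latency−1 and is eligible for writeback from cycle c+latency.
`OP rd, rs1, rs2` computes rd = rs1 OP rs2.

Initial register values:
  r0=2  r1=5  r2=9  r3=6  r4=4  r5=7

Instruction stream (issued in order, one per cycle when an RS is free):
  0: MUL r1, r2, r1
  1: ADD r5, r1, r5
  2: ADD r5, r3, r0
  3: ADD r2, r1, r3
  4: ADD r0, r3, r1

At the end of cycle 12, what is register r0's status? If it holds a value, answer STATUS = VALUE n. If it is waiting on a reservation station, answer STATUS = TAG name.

STATUS = VALUE 51

c1: issue MUL r1<-Mul1 | r0:2,r1:Mul1,r2:9,r3:6,r4:4,r5:7
c2: issue ADD r5<-Add1 | r0:2,r1:Mul1,r2:9,r3:6,r4:4,r5:Add1
c3: issue ADD r5<-Add2 | r0:2,r1:Mul1,r2:9,r3:6,r4:4,r5:Add2
c4: issue ADD r2<-Add3 | r0:2,r1:Mul1,r2:Add3,r3:6,r4:4,r5:Add2
c5: stall | r0:2,r1:Mul1,r2:Add3,r3:6,r4:4,r5:Add2
c6: CDB Add2=8; issue ADD r0<-Add2 | r0:Add2,r1:Mul1,r2:Add3,r3:6,r4:4,r5:8
c7: CDB Mul1=45 | r0:Add2,r1:45,r2:Add3,r3:6,r4:4,r5:8
c8: - | r0:Add2,r1:45,r2:Add3,r3:6,r4:4,r5:8
c9: - | r0:Add2,r1:45,r2:Add3,r3:6,r4:4,r5:8
c10: CDB Add1=52 | r0:Add2,r1:45,r2:Add3,r3:6,r4:4,r5:8
c11: CDB Add2=51 | r0:51,r1:45,r2:Add3,r3:6,r4:4,r5:8
c12: CDB Add3=51 | r0:51,r1:45,r2:51,r3:6,r4:4,r5:8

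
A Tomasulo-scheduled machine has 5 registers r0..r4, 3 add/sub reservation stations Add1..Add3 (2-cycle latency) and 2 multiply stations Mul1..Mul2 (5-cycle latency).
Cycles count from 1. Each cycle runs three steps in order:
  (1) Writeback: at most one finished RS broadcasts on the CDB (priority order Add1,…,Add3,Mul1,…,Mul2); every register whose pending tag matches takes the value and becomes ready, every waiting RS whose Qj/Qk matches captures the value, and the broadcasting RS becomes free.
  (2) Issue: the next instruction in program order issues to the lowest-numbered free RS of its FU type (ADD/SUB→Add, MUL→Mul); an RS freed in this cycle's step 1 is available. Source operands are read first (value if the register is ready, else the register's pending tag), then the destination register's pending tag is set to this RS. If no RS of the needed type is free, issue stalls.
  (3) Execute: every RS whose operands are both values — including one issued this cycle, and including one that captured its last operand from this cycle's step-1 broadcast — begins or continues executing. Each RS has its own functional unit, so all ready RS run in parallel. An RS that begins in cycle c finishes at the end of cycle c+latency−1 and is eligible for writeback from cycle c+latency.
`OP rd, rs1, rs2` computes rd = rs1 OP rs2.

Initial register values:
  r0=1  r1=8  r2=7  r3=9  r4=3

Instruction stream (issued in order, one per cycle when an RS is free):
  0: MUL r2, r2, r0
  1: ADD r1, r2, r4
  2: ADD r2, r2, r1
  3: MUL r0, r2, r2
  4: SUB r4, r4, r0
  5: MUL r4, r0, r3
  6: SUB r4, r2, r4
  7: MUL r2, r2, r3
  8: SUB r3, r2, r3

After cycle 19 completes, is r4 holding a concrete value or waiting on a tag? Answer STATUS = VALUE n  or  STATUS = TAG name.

cycle 1: issue MUL r2<-Mul1 // r0:1,r1:8,r2:Mul1,r3:9,r4:3
cycle 2: issue ADD r1<-Add1 // r0:1,r1:Add1,r2:Mul1,r3:9,r4:3
cycle 3: issue ADD r2<-Add2 // r0:1,r1:Add1,r2:Add2,r3:9,r4:3
cycle 4: issue MUL r0<-Mul2 // r0:Mul2,r1:Add1,r2:Add2,r3:9,r4:3
cycle 5: issue SUB r4<-Add3 // r0:Mul2,r1:Add1,r2:Add2,r3:9,r4:Add3
cycle 6: CDB Mul1=7; issue MUL r4<-Mul1 // r0:Mul2,r1:Add1,r2:Add2,r3:9,r4:Mul1
cycle 7: stall // r0:Mul2,r1:Add1,r2:Add2,r3:9,r4:Mul1
cycle 8: CDB Add1=10; issue SUB r4<-Add1 // r0:Mul2,r1:10,r2:Add2,r3:9,r4:Add1
cycle 9: stall // r0:Mul2,r1:10,r2:Add2,r3:9,r4:Add1
cycle 10: CDB Add2=17; stall // r0:Mul2,r1:10,r2:17,r3:9,r4:Add1
cycle 11: stall // r0:Mul2,r1:10,r2:17,r3:9,r4:Add1
cycle 12: stall // r0:Mul2,r1:10,r2:17,r3:9,r4:Add1
cycle 13: stall // r0:Mul2,r1:10,r2:17,r3:9,r4:Add1
cycle 14: stall // r0:Mul2,r1:10,r2:17,r3:9,r4:Add1
cycle 15: CDB Mul2=289; issue MUL r2<-Mul2 // r0:289,r1:10,r2:Mul2,r3:9,r4:Add1
cycle 16: issue SUB r3<-Add2 // r0:289,r1:10,r2:Mul2,r3:Add2,r4:Add1
cycle 17: CDB Add3=-286 // r0:289,r1:10,r2:Mul2,r3:Add2,r4:Add1
cycle 18: - // r0:289,r1:10,r2:Mul2,r3:Add2,r4:Add1
cycle 19: - // r0:289,r1:10,r2:Mul2,r3:Add2,r4:Add1

STATUS = TAG Add1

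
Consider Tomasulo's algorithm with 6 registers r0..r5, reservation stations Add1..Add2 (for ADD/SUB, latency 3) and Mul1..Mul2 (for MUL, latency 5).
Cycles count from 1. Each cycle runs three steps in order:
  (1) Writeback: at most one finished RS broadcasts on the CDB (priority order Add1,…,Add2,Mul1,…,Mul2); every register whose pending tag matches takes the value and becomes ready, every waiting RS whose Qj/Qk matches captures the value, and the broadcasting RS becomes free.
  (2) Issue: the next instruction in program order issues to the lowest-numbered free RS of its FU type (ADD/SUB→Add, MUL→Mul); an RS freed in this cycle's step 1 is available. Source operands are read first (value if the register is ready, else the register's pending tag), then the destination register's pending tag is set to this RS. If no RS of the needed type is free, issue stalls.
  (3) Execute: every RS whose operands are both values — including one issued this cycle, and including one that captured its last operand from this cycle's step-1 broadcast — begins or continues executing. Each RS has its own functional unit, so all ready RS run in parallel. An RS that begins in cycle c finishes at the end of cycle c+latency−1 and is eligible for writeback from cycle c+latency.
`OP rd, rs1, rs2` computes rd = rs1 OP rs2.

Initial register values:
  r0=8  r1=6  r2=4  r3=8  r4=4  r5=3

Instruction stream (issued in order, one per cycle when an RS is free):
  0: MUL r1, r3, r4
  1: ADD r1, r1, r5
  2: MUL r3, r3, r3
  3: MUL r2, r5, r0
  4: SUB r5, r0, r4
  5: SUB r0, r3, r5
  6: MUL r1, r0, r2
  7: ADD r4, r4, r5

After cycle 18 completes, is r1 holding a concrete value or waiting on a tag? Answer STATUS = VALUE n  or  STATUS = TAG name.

STATUS = VALUE 1440

  c1: issue MUL r1<-Mul1  regs: r0:8,r1:Mul1,r2:4,r3:8,r4:4,r5:3
  c2: issue ADD r1<-Add1  regs: r0:8,r1:Add1,r2:4,r3:8,r4:4,r5:3
  c3: issue MUL r3<-Mul2  regs: r0:8,r1:Add1,r2:4,r3:Mul2,r4:4,r5:3
  c4: stall  regs: r0:8,r1:Add1,r2:4,r3:Mul2,r4:4,r5:3
  c5: stall  regs: r0:8,r1:Add1,r2:4,r3:Mul2,r4:4,r5:3
  c6: CDB Mul1=32; issue MUL r2<-Mul1  regs: r0:8,r1:Add1,r2:Mul1,r3:Mul2,r4:4,r5:3
  c7: issue SUB r5<-Add2  regs: r0:8,r1:Add1,r2:Mul1,r3:Mul2,r4:4,r5:Add2
  c8: CDB Mul2=64; stall  regs: r0:8,r1:Add1,r2:Mul1,r3:64,r4:4,r5:Add2
  c9: CDB Add1=35; issue SUB r0<-Add1  regs: r0:Add1,r1:35,r2:Mul1,r3:64,r4:4,r5:Add2
  c10: CDB Add2=4; issue MUL r1<-Mul2  regs: r0:Add1,r1:Mul2,r2:Mul1,r3:64,r4:4,r5:4
  c11: CDB Mul1=24; issue ADD r4<-Add2  regs: r0:Add1,r1:Mul2,r2:24,r3:64,r4:Add2,r5:4
  c12: -  regs: r0:Add1,r1:Mul2,r2:24,r3:64,r4:Add2,r5:4
  c13: CDB Add1=60  regs: r0:60,r1:Mul2,r2:24,r3:64,r4:Add2,r5:4
  c14: CDB Add2=8  regs: r0:60,r1:Mul2,r2:24,r3:64,r4:8,r5:4
  c15: -  regs: r0:60,r1:Mul2,r2:24,r3:64,r4:8,r5:4
  c16: -  regs: r0:60,r1:Mul2,r2:24,r3:64,r4:8,r5:4
  c17: -  regs: r0:60,r1:Mul2,r2:24,r3:64,r4:8,r5:4
  c18: CDB Mul2=1440  regs: r0:60,r1:1440,r2:24,r3:64,r4:8,r5:4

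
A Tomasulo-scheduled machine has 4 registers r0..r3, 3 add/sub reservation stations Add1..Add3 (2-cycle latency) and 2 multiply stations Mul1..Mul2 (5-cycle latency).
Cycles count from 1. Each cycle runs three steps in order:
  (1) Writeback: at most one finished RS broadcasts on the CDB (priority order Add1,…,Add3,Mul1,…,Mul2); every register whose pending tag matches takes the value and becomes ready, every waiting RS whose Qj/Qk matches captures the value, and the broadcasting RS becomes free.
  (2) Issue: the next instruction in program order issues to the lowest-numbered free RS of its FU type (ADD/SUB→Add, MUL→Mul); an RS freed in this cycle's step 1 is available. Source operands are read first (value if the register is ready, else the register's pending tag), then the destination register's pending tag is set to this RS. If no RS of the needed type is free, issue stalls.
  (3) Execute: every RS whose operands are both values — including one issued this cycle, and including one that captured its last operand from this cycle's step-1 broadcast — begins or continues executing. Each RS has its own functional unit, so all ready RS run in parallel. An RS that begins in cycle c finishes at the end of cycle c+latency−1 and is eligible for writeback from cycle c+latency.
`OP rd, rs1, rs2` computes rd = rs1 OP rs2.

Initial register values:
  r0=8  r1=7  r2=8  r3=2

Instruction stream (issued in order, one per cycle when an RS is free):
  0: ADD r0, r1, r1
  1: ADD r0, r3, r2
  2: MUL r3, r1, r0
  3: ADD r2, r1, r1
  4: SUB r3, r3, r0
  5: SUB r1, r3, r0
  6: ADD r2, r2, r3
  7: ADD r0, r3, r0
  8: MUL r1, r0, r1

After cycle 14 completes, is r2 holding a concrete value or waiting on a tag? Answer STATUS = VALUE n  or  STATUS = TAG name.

cycle 1: issue ADD r0<-Add1 // r0:Add1,r1:7,r2:8,r3:2
cycle 2: issue ADD r0<-Add2 // r0:Add2,r1:7,r2:8,r3:2
cycle 3: CDB Add1=14; issue MUL r3<-Mul1 // r0:Add2,r1:7,r2:8,r3:Mul1
cycle 4: CDB Add2=10; issue ADD r2<-Add1 // r0:10,r1:7,r2:Add1,r3:Mul1
cycle 5: issue SUB r3<-Add2 // r0:10,r1:7,r2:Add1,r3:Add2
cycle 6: CDB Add1=14; issue SUB r1<-Add1 // r0:10,r1:Add1,r2:14,r3:Add2
cycle 7: issue ADD r2<-Add3 // r0:10,r1:Add1,r2:Add3,r3:Add2
cycle 8: stall // r0:10,r1:Add1,r2:Add3,r3:Add2
cycle 9: CDB Mul1=70; stall // r0:10,r1:Add1,r2:Add3,r3:Add2
cycle 10: stall // r0:10,r1:Add1,r2:Add3,r3:Add2
cycle 11: CDB Add2=60; issue ADD r0<-Add2 // r0:Add2,r1:Add1,r2:Add3,r3:60
cycle 12: issue MUL r1<-Mul1 // r0:Add2,r1:Mul1,r2:Add3,r3:60
cycle 13: CDB Add1=50 // r0:Add2,r1:Mul1,r2:Add3,r3:60
cycle 14: CDB Add2=70 // r0:70,r1:Mul1,r2:Add3,r3:60

STATUS = TAG Add3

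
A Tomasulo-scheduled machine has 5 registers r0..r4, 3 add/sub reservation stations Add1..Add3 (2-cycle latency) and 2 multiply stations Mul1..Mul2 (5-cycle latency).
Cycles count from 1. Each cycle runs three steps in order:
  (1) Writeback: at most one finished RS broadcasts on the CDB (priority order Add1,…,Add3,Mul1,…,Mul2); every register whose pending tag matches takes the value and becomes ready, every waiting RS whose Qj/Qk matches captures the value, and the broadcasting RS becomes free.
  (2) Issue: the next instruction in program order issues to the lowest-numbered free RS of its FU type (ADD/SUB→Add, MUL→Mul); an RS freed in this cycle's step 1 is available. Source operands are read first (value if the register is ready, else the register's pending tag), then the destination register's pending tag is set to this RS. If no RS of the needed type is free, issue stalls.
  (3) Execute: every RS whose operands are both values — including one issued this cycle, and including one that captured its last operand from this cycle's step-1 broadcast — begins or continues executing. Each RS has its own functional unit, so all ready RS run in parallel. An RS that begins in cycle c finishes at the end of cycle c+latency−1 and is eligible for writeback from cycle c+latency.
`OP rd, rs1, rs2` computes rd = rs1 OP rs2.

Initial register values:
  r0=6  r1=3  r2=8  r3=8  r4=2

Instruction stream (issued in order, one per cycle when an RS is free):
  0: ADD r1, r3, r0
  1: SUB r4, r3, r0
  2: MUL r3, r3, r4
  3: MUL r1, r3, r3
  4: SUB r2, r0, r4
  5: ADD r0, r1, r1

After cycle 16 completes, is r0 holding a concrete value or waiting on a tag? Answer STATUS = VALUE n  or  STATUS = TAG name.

STATUS = VALUE 512

  c1: issue ADD r1<-Add1  regs: r0:6,r1:Add1,r2:8,r3:8,r4:2
  c2: issue SUB r4<-Add2  regs: r0:6,r1:Add1,r2:8,r3:8,r4:Add2
  c3: CDB Add1=14; issue MUL r3<-Mul1  regs: r0:6,r1:14,r2:8,r3:Mul1,r4:Add2
  c4: CDB Add2=2; issue MUL r1<-Mul2  regs: r0:6,r1:Mul2,r2:8,r3:Mul1,r4:2
  c5: issue SUB r2<-Add1  regs: r0:6,r1:Mul2,r2:Add1,r3:Mul1,r4:2
  c6: issue ADD r0<-Add2  regs: r0:Add2,r1:Mul2,r2:Add1,r3:Mul1,r4:2
  c7: CDB Add1=4  regs: r0:Add2,r1:Mul2,r2:4,r3:Mul1,r4:2
  c8: -  regs: r0:Add2,r1:Mul2,r2:4,r3:Mul1,r4:2
  c9: CDB Mul1=16  regs: r0:Add2,r1:Mul2,r2:4,r3:16,r4:2
  c10: -  regs: r0:Add2,r1:Mul2,r2:4,r3:16,r4:2
  c11: -  regs: r0:Add2,r1:Mul2,r2:4,r3:16,r4:2
  c12: -  regs: r0:Add2,r1:Mul2,r2:4,r3:16,r4:2
  c13: -  regs: r0:Add2,r1:Mul2,r2:4,r3:16,r4:2
  c14: CDB Mul2=256  regs: r0:Add2,r1:256,r2:4,r3:16,r4:2
  c15: -  regs: r0:Add2,r1:256,r2:4,r3:16,r4:2
  c16: CDB Add2=512  regs: r0:512,r1:256,r2:4,r3:16,r4:2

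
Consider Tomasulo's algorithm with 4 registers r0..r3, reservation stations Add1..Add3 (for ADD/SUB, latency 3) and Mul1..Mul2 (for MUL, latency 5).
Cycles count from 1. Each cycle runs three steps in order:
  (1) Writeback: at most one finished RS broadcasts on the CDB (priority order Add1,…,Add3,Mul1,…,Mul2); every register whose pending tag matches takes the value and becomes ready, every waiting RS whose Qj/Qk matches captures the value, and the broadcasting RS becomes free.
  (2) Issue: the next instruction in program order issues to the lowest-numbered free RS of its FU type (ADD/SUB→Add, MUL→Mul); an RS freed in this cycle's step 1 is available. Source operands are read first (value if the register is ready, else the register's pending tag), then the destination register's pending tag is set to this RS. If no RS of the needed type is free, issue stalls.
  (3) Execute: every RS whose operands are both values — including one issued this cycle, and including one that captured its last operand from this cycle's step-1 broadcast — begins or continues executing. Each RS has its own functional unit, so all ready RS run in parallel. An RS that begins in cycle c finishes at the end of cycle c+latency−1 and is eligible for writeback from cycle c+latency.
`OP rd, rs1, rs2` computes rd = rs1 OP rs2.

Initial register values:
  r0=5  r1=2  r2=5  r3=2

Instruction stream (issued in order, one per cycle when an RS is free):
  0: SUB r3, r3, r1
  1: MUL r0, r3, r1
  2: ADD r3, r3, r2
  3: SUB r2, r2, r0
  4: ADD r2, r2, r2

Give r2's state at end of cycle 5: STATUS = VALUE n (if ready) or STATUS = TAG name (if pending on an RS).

STATUS = TAG Add3

  c1: issue SUB r3<-Add1  regs: r0:5,r1:2,r2:5,r3:Add1
  c2: issue MUL r0<-Mul1  regs: r0:Mul1,r1:2,r2:5,r3:Add1
  c3: issue ADD r3<-Add2  regs: r0:Mul1,r1:2,r2:5,r3:Add2
  c4: CDB Add1=0; issue SUB r2<-Add1  regs: r0:Mul1,r1:2,r2:Add1,r3:Add2
  c5: issue ADD r2<-Add3  regs: r0:Mul1,r1:2,r2:Add3,r3:Add2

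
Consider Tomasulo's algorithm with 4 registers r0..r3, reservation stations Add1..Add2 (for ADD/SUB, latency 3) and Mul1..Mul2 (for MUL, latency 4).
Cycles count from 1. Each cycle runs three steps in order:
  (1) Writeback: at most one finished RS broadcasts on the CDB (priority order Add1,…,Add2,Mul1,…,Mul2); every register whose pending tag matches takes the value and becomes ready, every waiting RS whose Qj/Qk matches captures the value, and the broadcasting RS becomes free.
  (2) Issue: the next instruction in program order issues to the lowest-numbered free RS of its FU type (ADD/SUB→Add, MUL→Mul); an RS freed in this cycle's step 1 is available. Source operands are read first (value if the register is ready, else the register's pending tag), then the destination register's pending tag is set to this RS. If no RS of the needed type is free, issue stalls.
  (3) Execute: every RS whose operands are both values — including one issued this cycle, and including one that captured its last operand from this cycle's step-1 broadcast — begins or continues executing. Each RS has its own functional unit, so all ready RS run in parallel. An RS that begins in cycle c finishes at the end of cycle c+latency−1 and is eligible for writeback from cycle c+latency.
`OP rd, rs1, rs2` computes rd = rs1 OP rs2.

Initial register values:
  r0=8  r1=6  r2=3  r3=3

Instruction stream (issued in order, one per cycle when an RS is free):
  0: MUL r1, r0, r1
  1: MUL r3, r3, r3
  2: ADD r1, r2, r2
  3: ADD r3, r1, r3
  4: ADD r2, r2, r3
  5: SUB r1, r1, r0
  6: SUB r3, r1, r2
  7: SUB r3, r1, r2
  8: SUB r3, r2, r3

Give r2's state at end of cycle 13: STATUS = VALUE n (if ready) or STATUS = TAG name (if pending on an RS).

STATUS = VALUE 18

cycle 1: issue MUL r1<-Mul1 // r0:8,r1:Mul1,r2:3,r3:3
cycle 2: issue MUL r3<-Mul2 // r0:8,r1:Mul1,r2:3,r3:Mul2
cycle 3: issue ADD r1<-Add1 // r0:8,r1:Add1,r2:3,r3:Mul2
cycle 4: issue ADD r3<-Add2 // r0:8,r1:Add1,r2:3,r3:Add2
cycle 5: CDB Mul1=48; stall // r0:8,r1:Add1,r2:3,r3:Add2
cycle 6: CDB Add1=6; issue ADD r2<-Add1 // r0:8,r1:6,r2:Add1,r3:Add2
cycle 7: CDB Mul2=9; stall // r0:8,r1:6,r2:Add1,r3:Add2
cycle 8: stall // r0:8,r1:6,r2:Add1,r3:Add2
cycle 9: stall // r0:8,r1:6,r2:Add1,r3:Add2
cycle 10: CDB Add2=15; issue SUB r1<-Add2 // r0:8,r1:Add2,r2:Add1,r3:15
cycle 11: stall // r0:8,r1:Add2,r2:Add1,r3:15
cycle 12: stall // r0:8,r1:Add2,r2:Add1,r3:15
cycle 13: CDB Add1=18; issue SUB r3<-Add1 // r0:8,r1:Add2,r2:18,r3:Add1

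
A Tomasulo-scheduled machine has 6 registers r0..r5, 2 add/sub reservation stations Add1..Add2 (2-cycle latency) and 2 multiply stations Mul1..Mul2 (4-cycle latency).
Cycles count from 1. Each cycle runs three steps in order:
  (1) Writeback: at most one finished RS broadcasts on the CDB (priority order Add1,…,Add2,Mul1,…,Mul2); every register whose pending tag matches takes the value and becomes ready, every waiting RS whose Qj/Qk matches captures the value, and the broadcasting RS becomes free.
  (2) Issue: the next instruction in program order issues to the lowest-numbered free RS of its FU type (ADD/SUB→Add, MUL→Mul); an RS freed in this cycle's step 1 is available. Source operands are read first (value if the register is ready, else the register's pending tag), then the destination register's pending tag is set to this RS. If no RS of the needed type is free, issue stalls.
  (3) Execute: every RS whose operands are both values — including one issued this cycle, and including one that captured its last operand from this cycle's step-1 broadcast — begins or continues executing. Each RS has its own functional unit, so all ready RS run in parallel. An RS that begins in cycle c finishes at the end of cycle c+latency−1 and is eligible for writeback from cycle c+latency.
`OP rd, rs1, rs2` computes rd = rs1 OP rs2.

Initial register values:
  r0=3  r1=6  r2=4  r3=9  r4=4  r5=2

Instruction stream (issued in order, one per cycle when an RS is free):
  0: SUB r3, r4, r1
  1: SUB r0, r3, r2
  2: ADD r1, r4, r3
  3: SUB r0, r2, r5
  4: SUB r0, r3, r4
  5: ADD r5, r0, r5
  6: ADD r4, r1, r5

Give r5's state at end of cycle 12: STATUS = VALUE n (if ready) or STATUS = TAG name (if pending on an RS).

  c1: issue SUB r3<-Add1  regs: r0:3,r1:6,r2:4,r3:Add1,r4:4,r5:2
  c2: issue SUB r0<-Add2  regs: r0:Add2,r1:6,r2:4,r3:Add1,r4:4,r5:2
  c3: CDB Add1=-2; issue ADD r1<-Add1  regs: r0:Add2,r1:Add1,r2:4,r3:-2,r4:4,r5:2
  c4: stall  regs: r0:Add2,r1:Add1,r2:4,r3:-2,r4:4,r5:2
  c5: CDB Add1=2; issue SUB r0<-Add1  regs: r0:Add1,r1:2,r2:4,r3:-2,r4:4,r5:2
  c6: CDB Add2=-6; issue SUB r0<-Add2  regs: r0:Add2,r1:2,r2:4,r3:-2,r4:4,r5:2
  c7: CDB Add1=2; issue ADD r5<-Add1  regs: r0:Add2,r1:2,r2:4,r3:-2,r4:4,r5:Add1
  c8: CDB Add2=-6; issue ADD r4<-Add2  regs: r0:-6,r1:2,r2:4,r3:-2,r4:Add2,r5:Add1
  c9: -  regs: r0:-6,r1:2,r2:4,r3:-2,r4:Add2,r5:Add1
  c10: CDB Add1=-4  regs: r0:-6,r1:2,r2:4,r3:-2,r4:Add2,r5:-4
  c11: -  regs: r0:-6,r1:2,r2:4,r3:-2,r4:Add2,r5:-4
  c12: CDB Add2=-2  regs: r0:-6,r1:2,r2:4,r3:-2,r4:-2,r5:-4

STATUS = VALUE -4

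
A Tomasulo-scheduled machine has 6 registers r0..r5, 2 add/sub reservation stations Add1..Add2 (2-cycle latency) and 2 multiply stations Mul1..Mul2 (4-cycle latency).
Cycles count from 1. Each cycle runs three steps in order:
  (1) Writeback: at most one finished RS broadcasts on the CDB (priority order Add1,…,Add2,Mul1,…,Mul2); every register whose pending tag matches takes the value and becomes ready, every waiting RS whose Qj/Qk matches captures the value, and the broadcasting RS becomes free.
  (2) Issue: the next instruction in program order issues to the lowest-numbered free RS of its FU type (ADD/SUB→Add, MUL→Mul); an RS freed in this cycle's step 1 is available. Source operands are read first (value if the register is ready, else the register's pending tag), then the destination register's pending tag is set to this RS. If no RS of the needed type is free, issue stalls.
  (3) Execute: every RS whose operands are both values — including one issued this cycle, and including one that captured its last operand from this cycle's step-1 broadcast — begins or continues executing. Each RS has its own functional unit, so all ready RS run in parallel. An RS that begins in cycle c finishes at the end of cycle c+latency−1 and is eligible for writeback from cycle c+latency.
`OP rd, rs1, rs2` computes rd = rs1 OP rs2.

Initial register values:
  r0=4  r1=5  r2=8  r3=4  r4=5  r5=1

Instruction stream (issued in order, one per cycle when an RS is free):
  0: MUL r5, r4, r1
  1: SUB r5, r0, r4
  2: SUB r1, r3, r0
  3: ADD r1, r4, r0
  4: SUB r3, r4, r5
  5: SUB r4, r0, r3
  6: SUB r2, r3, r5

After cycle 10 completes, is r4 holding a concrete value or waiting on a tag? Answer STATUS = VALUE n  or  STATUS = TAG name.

STATUS = VALUE -2

c1: issue MUL r5<-Mul1 | r0:4,r1:5,r2:8,r3:4,r4:5,r5:Mul1
c2: issue SUB r5<-Add1 | r0:4,r1:5,r2:8,r3:4,r4:5,r5:Add1
c3: issue SUB r1<-Add2 | r0:4,r1:Add2,r2:8,r3:4,r4:5,r5:Add1
c4: CDB Add1=-1; issue ADD r1<-Add1 | r0:4,r1:Add1,r2:8,r3:4,r4:5,r5:-1
c5: CDB Add2=0; issue SUB r3<-Add2 | r0:4,r1:Add1,r2:8,r3:Add2,r4:5,r5:-1
c6: CDB Add1=9; issue SUB r4<-Add1 | r0:4,r1:9,r2:8,r3:Add2,r4:Add1,r5:-1
c7: CDB Add2=6; issue SUB r2<-Add2 | r0:4,r1:9,r2:Add2,r3:6,r4:Add1,r5:-1
c8: CDB Mul1=25 | r0:4,r1:9,r2:Add2,r3:6,r4:Add1,r5:-1
c9: CDB Add1=-2 | r0:4,r1:9,r2:Add2,r3:6,r4:-2,r5:-1
c10: CDB Add2=7 | r0:4,r1:9,r2:7,r3:6,r4:-2,r5:-1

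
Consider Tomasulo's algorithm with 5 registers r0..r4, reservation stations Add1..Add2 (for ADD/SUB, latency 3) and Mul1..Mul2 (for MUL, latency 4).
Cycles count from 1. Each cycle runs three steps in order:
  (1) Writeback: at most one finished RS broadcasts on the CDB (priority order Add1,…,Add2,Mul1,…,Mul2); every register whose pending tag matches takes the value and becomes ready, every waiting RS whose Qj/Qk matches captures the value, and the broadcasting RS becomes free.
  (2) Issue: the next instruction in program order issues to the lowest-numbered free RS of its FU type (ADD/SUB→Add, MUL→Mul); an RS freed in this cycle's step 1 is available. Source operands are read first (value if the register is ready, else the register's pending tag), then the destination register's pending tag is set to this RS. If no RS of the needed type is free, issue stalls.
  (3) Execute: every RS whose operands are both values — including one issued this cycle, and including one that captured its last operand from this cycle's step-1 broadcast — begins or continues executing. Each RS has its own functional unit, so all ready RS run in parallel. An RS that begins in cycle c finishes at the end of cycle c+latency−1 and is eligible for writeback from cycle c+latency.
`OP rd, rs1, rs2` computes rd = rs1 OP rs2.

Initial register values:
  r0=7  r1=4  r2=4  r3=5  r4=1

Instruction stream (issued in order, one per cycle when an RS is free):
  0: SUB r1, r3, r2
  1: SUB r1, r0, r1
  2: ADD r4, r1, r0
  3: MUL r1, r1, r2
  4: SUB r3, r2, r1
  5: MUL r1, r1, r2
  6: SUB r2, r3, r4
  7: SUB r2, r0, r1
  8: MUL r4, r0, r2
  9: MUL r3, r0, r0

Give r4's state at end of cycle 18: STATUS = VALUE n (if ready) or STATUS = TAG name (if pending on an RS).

  c1: issue SUB r1<-Add1  regs: r0:7,r1:Add1,r2:4,r3:5,r4:1
  c2: issue SUB r1<-Add2  regs: r0:7,r1:Add2,r2:4,r3:5,r4:1
  c3: stall  regs: r0:7,r1:Add2,r2:4,r3:5,r4:1
  c4: CDB Add1=1; issue ADD r4<-Add1  regs: r0:7,r1:Add2,r2:4,r3:5,r4:Add1
  c5: issue MUL r1<-Mul1  regs: r0:7,r1:Mul1,r2:4,r3:5,r4:Add1
  c6: stall  regs: r0:7,r1:Mul1,r2:4,r3:5,r4:Add1
  c7: CDB Add2=6; issue SUB r3<-Add2  regs: r0:7,r1:Mul1,r2:4,r3:Add2,r4:Add1
  c8: issue MUL r1<-Mul2  regs: r0:7,r1:Mul2,r2:4,r3:Add2,r4:Add1
  c9: stall  regs: r0:7,r1:Mul2,r2:4,r3:Add2,r4:Add1
  c10: CDB Add1=13; issue SUB r2<-Add1  regs: r0:7,r1:Mul2,r2:Add1,r3:Add2,r4:13
  c11: CDB Mul1=24; stall  regs: r0:7,r1:Mul2,r2:Add1,r3:Add2,r4:13
  c12: stall  regs: r0:7,r1:Mul2,r2:Add1,r3:Add2,r4:13
  c13: stall  regs: r0:7,r1:Mul2,r2:Add1,r3:Add2,r4:13
  c14: CDB Add2=-20; issue SUB r2<-Add2  regs: r0:7,r1:Mul2,r2:Add2,r3:-20,r4:13
  c15: CDB Mul2=96; issue MUL r4<-Mul1  regs: r0:7,r1:96,r2:Add2,r3:-20,r4:Mul1
  c16: issue MUL r3<-Mul2  regs: r0:7,r1:96,r2:Add2,r3:Mul2,r4:Mul1
  c17: CDB Add1=-33  regs: r0:7,r1:96,r2:Add2,r3:Mul2,r4:Mul1
  c18: CDB Add2=-89  regs: r0:7,r1:96,r2:-89,r3:Mul2,r4:Mul1

STATUS = TAG Mul1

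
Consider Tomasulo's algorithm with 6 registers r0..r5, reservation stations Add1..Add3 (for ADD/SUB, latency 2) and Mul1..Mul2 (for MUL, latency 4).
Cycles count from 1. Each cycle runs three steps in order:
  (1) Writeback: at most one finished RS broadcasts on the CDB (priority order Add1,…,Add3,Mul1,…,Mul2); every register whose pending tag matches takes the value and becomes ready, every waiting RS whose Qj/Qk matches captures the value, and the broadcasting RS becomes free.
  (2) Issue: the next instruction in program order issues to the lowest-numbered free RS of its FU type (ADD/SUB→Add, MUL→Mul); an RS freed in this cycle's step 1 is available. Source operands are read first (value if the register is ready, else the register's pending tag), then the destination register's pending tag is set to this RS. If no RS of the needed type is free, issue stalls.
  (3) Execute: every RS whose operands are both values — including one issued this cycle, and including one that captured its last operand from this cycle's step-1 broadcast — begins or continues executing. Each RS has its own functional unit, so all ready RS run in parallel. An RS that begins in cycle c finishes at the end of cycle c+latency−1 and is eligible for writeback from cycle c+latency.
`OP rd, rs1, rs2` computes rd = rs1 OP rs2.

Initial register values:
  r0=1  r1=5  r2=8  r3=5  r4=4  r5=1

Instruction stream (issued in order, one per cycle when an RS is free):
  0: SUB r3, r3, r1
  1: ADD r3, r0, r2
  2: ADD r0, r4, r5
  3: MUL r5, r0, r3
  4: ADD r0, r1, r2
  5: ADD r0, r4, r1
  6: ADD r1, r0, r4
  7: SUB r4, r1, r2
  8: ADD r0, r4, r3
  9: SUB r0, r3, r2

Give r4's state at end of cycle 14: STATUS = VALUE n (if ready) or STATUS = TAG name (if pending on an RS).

c1: issue SUB r3<-Add1 | r0:1,r1:5,r2:8,r3:Add1,r4:4,r5:1
c2: issue ADD r3<-Add2 | r0:1,r1:5,r2:8,r3:Add2,r4:4,r5:1
c3: CDB Add1=0; issue ADD r0<-Add1 | r0:Add1,r1:5,r2:8,r3:Add2,r4:4,r5:1
c4: CDB Add2=9; issue MUL r5<-Mul1 | r0:Add1,r1:5,r2:8,r3:9,r4:4,r5:Mul1
c5: CDB Add1=5; issue ADD r0<-Add1 | r0:Add1,r1:5,r2:8,r3:9,r4:4,r5:Mul1
c6: issue ADD r0<-Add2 | r0:Add2,r1:5,r2:8,r3:9,r4:4,r5:Mul1
c7: CDB Add1=13; issue ADD r1<-Add1 | r0:Add2,r1:Add1,r2:8,r3:9,r4:4,r5:Mul1
c8: CDB Add2=9; issue SUB r4<-Add2 | r0:9,r1:Add1,r2:8,r3:9,r4:Add2,r5:Mul1
c9: CDB Mul1=45; issue ADD r0<-Add3 | r0:Add3,r1:Add1,r2:8,r3:9,r4:Add2,r5:45
c10: CDB Add1=13; issue SUB r0<-Add1 | r0:Add1,r1:13,r2:8,r3:9,r4:Add2,r5:45
c11: - | r0:Add1,r1:13,r2:8,r3:9,r4:Add2,r5:45
c12: CDB Add1=1 | r0:1,r1:13,r2:8,r3:9,r4:Add2,r5:45
c13: CDB Add2=5 | r0:1,r1:13,r2:8,r3:9,r4:5,r5:45
c14: - | r0:1,r1:13,r2:8,r3:9,r4:5,r5:45

STATUS = VALUE 5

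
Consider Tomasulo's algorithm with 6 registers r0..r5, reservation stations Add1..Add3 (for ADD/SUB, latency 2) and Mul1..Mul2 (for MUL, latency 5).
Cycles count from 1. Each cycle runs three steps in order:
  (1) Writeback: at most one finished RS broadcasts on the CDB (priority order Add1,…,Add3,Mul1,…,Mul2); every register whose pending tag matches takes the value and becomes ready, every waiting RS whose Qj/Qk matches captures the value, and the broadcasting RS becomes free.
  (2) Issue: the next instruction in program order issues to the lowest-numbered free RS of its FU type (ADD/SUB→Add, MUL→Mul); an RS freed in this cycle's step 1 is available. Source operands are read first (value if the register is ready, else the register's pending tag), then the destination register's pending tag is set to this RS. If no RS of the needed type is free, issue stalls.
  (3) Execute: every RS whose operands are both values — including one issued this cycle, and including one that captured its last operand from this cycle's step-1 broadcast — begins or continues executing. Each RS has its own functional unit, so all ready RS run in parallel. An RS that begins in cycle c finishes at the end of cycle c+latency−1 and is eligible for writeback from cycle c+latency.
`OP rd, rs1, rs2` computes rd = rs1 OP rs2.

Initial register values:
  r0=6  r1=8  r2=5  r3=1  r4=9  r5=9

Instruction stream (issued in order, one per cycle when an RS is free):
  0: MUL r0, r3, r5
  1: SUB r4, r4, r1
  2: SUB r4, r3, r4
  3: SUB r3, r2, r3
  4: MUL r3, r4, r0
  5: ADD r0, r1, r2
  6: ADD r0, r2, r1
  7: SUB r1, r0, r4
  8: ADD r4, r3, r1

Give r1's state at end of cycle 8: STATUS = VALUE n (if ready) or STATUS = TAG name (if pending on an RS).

cycle 1: issue MUL r0<-Mul1 // r0:Mul1,r1:8,r2:5,r3:1,r4:9,r5:9
cycle 2: issue SUB r4<-Add1 // r0:Mul1,r1:8,r2:5,r3:1,r4:Add1,r5:9
cycle 3: issue SUB r4<-Add2 // r0:Mul1,r1:8,r2:5,r3:1,r4:Add2,r5:9
cycle 4: CDB Add1=1; issue SUB r3<-Add1 // r0:Mul1,r1:8,r2:5,r3:Add1,r4:Add2,r5:9
cycle 5: issue MUL r3<-Mul2 // r0:Mul1,r1:8,r2:5,r3:Mul2,r4:Add2,r5:9
cycle 6: CDB Add1=4; issue ADD r0<-Add1 // r0:Add1,r1:8,r2:5,r3:Mul2,r4:Add2,r5:9
cycle 7: CDB Add2=0; issue ADD r0<-Add2 // r0:Add2,r1:8,r2:5,r3:Mul2,r4:0,r5:9
cycle 8: CDB Add1=13; issue SUB r1<-Add1 // r0:Add2,r1:Add1,r2:5,r3:Mul2,r4:0,r5:9

STATUS = TAG Add1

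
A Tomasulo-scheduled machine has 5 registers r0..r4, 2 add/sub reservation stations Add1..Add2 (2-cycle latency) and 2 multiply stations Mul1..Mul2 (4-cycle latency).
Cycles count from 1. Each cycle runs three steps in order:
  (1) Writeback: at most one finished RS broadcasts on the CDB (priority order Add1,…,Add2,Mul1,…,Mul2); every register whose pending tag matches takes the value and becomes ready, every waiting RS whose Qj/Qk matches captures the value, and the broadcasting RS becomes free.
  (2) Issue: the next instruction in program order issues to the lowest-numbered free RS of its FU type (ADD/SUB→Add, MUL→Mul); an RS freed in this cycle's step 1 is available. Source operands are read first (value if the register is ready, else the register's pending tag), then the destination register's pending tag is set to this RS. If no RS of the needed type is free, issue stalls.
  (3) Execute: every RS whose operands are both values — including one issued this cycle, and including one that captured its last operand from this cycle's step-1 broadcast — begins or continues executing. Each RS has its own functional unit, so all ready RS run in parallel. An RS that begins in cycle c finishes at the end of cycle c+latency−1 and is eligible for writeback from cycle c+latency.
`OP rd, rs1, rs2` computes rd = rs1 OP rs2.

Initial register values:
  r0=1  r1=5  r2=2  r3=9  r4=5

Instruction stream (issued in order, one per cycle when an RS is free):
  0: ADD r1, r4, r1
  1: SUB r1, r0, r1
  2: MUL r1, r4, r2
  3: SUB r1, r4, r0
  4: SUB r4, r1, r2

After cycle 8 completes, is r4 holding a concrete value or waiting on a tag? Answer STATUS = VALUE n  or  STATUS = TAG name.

STATUS = VALUE 2

cycle 1: issue ADD r1<-Add1 // r0:1,r1:Add1,r2:2,r3:9,r4:5
cycle 2: issue SUB r1<-Add2 // r0:1,r1:Add2,r2:2,r3:9,r4:5
cycle 3: CDB Add1=10; issue MUL r1<-Mul1 // r0:1,r1:Mul1,r2:2,r3:9,r4:5
cycle 4: issue SUB r1<-Add1 // r0:1,r1:Add1,r2:2,r3:9,r4:5
cycle 5: CDB Add2=-9; issue SUB r4<-Add2 // r0:1,r1:Add1,r2:2,r3:9,r4:Add2
cycle 6: CDB Add1=4 // r0:1,r1:4,r2:2,r3:9,r4:Add2
cycle 7: CDB Mul1=10 // r0:1,r1:4,r2:2,r3:9,r4:Add2
cycle 8: CDB Add2=2 // r0:1,r1:4,r2:2,r3:9,r4:2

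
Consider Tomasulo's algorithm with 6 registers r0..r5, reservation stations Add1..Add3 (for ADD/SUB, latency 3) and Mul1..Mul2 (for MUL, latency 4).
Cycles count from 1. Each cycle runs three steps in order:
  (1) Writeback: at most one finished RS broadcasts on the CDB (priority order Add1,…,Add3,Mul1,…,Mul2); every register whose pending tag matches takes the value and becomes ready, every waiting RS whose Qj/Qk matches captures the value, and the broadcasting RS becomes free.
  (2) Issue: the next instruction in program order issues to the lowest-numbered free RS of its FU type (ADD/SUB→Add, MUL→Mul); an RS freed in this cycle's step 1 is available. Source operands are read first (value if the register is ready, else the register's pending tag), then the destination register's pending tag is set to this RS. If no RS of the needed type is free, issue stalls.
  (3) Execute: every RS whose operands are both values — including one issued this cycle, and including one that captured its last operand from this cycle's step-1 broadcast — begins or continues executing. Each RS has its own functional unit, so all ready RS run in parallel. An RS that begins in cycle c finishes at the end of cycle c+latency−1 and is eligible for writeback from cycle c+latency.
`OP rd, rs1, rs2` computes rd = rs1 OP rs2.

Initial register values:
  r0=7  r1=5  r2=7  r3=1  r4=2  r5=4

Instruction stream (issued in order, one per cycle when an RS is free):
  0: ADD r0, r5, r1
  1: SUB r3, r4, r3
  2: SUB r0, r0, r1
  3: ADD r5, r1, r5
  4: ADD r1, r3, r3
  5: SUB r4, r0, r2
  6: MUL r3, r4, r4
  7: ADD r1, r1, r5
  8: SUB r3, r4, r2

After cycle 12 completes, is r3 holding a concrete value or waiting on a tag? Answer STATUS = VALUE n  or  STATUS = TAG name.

cycle 1: issue ADD r0<-Add1 // r0:Add1,r1:5,r2:7,r3:1,r4:2,r5:4
cycle 2: issue SUB r3<-Add2 // r0:Add1,r1:5,r2:7,r3:Add2,r4:2,r5:4
cycle 3: issue SUB r0<-Add3 // r0:Add3,r1:5,r2:7,r3:Add2,r4:2,r5:4
cycle 4: CDB Add1=9; issue ADD r5<-Add1 // r0:Add3,r1:5,r2:7,r3:Add2,r4:2,r5:Add1
cycle 5: CDB Add2=1; issue ADD r1<-Add2 // r0:Add3,r1:Add2,r2:7,r3:1,r4:2,r5:Add1
cycle 6: stall // r0:Add3,r1:Add2,r2:7,r3:1,r4:2,r5:Add1
cycle 7: CDB Add1=9; issue SUB r4<-Add1 // r0:Add3,r1:Add2,r2:7,r3:1,r4:Add1,r5:9
cycle 8: CDB Add2=2; issue MUL r3<-Mul1 // r0:Add3,r1:2,r2:7,r3:Mul1,r4:Add1,r5:9
cycle 9: CDB Add3=4; issue ADD r1<-Add2 // r0:4,r1:Add2,r2:7,r3:Mul1,r4:Add1,r5:9
cycle 10: issue SUB r3<-Add3 // r0:4,r1:Add2,r2:7,r3:Add3,r4:Add1,r5:9
cycle 11: - // r0:4,r1:Add2,r2:7,r3:Add3,r4:Add1,r5:9
cycle 12: CDB Add1=-3 // r0:4,r1:Add2,r2:7,r3:Add3,r4:-3,r5:9

STATUS = TAG Add3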